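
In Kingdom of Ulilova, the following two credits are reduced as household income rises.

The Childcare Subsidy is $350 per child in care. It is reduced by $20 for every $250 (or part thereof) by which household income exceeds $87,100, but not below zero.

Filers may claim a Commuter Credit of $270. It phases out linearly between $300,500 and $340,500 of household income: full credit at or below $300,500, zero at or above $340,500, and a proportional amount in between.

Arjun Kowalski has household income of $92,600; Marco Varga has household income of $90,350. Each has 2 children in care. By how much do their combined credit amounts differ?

$180

Arjun ($92,600): Childcare Subsidy: base = 2 × $350 = $700. income exceeds $87,100 by $5,500, which is 22 full-or-partial $250 increments; reduction = 22 × $20 = $440, leaving $260. Commuter Credit: $92,600 is at or below the $300,500 threshold, so the full $270 applies. total $260 + $270 = $530
Marco ($90,350): Childcare Subsidy: base = 2 × $350 = $700. income exceeds $87,100 by $3,250, which is 13 full-or-partial $250 increments; reduction = 13 × $20 = $260, leaving $440. Commuter Credit: $90,350 is at or below the $300,500 threshold, so the full $270 applies. total $440 + $270 = $710
Difference: |$530 − $710| = $180.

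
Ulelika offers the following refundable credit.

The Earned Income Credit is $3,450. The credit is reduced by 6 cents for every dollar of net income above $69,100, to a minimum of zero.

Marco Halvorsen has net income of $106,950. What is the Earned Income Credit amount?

Earned Income Credit: 6% of the $37,850 excess over $69,100 is $2,271; credit = $3,450 − $2,271 = $1,179.

$1,179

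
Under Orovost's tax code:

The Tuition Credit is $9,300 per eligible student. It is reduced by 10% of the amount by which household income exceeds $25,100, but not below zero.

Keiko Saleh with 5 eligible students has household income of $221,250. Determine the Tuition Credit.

$26,885

Tuition Credit: base = 5 × $9,300 = $46,500. 10% of the $196,150 excess over $25,100 is $19,615; credit = $46,500 − $19,615 = $26,885.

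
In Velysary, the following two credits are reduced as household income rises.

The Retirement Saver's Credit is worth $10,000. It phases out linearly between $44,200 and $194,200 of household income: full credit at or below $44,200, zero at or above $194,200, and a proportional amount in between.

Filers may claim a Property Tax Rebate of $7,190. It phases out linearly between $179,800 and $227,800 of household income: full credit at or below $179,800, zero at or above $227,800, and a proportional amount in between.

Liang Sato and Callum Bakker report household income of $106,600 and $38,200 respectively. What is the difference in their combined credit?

Liang ($106,600): Retirement Saver's Credit: $106,600 is $62,400 into a $150,000 phase-out range, leaving 87,600/150,000 of the credit: $10,000 × 87,600/150,000 = $5,840. Property Tax Rebate: $106,600 is at or below the $179,800 threshold, so the full $7,190 applies. total $5,840 + $7,190 = $13,030
Callum ($38,200): Retirement Saver's Credit: $38,200 is at or below the $44,200 threshold, so the full $10,000 applies. Property Tax Rebate: $38,200 is at or below the $179,800 threshold, so the full $7,190 applies. total $10,000 + $7,190 = $17,190
Difference: |$13,030 − $17,190| = $4,160.

$4,160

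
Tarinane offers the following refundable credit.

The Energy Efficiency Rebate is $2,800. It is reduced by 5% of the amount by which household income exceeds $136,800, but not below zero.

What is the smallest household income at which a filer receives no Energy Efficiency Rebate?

The credit falls by 5% of each dollar above $136,800, so it reaches zero when the excess is $2,800 / 5% = $56,000: income = $136,800 + $56,000 = $192,800.

$192,800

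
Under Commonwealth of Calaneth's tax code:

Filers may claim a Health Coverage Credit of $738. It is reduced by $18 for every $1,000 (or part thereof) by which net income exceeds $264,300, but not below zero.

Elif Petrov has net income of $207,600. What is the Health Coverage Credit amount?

$738

Health Coverage Credit: $207,600 is at or below the $264,300 threshold, so the full $738 applies.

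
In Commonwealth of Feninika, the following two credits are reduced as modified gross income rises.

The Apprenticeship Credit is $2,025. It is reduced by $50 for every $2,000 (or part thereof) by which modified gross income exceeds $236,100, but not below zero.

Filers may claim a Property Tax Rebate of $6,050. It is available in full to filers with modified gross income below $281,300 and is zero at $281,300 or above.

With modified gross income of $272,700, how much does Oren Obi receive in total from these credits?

Apprenticeship Credit: income exceeds $236,100 by $36,600, which is 19 full-or-partial $2,000 increments; reduction = 19 × $50 = $950, leaving $1,075.
Property Tax Rebate: $272,700 is below the $281,300 cutoff, so the full $6,050 applies.
Total: $1,075 + $6,050 = $7,125.

$7,125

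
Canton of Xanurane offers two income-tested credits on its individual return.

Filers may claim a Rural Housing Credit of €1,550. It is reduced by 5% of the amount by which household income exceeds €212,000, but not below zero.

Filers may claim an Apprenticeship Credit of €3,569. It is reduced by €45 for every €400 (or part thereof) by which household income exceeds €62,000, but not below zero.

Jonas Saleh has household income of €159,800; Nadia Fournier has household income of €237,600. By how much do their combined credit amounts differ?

€1,280

Jonas (€159,800): Rural Housing Credit: €159,800 is at or below the €212,000 threshold, so the full €1,550 applies. Apprenticeship Credit: income exceeds €62,000 by €97,800 → 245 increments × €45 = €11,025 ≥ base, so the credit is €0. total €1,550 + €0 = €1,550
Nadia (€237,600): Rural Housing Credit: 5% of the €25,600 excess over €212,000 is €1,280; credit = €1,550 − €1,280 = €270. Apprenticeship Credit: income exceeds €62,000 by €175,600 → 439 increments × €45 = €19,755 ≥ base, so the credit is €0. total €270 + €0 = €270
Difference: |€1,550 − €270| = €1,280.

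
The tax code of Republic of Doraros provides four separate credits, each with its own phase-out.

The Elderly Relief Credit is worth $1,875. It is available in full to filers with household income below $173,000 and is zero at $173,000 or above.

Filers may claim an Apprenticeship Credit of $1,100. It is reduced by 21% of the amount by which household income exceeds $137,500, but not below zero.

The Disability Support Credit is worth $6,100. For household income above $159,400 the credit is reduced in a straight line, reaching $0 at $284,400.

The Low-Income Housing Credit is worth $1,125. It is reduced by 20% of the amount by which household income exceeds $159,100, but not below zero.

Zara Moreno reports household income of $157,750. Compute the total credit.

Elderly Relief Credit: $157,750 is below the $173,000 cutoff, so the full $1,875 applies.
Apprenticeship Credit: 21% of the $20,250 excess over $137,500 is $4,252.50 ≥ base, so the credit is $0.
Disability Support Credit: $157,750 is at or below the $159,400 threshold, so the full $6,100 applies.
Low-Income Housing Credit: $157,750 is at or below the $159,100 threshold, so the full $1,125 applies.
Total: $1,875 + $0 + $6,100 + $1,125 = $9,100.

$9,100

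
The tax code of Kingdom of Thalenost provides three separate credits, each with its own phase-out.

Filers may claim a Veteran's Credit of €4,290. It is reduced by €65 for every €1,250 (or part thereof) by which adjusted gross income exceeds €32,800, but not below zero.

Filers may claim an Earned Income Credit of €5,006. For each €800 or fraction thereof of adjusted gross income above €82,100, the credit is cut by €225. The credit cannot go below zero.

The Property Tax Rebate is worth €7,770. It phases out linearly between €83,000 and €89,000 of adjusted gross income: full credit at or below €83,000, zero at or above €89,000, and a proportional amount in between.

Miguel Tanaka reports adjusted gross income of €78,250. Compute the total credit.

€14,661

Veteran's Credit: income exceeds €32,800 by €45,450, which is 37 full-or-partial €1,250 increments; reduction = 37 × €65 = €2,405, leaving €1,885.
Earned Income Credit: €78,250 is at or below the €82,100 threshold, so the full €5,006 applies.
Property Tax Rebate: €78,250 is at or below the €83,000 threshold, so the full €7,770 applies.
Total: €1,885 + €5,006 + €7,770 = €14,661.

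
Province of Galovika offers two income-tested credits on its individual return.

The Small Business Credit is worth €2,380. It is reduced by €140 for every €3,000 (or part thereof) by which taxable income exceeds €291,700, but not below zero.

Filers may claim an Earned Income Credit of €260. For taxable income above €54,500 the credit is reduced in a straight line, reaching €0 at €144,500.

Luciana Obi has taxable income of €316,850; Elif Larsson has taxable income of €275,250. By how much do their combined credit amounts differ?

€1,260

Luciana (€316,850): Small Business Credit: income exceeds €291,700 by €25,150, which is 9 full-or-partial €3,000 increments; reduction = 9 × €140 = €1,260, leaving €1,120. Earned Income Credit: €316,850 is at or above €144,500, so the credit is €0. total €1,120 + €0 = €1,120
Elif (€275,250): Small Business Credit: €275,250 is at or below the €291,700 threshold, so the full €2,380 applies. Earned Income Credit: €275,250 is at or above €144,500, so the credit is €0. total €2,380 + €0 = €2,380
Difference: |€1,120 − €2,380| = €1,260.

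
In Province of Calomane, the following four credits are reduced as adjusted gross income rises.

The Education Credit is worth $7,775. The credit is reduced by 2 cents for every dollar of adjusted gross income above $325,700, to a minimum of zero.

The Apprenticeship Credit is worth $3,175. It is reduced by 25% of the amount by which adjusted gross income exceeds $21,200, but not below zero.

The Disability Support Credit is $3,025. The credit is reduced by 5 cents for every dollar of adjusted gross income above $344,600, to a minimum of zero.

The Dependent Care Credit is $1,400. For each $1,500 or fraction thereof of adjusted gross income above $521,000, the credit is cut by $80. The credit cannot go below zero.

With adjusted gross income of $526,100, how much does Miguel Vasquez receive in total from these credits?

$4,847

Education Credit: 2% of the $200,400 excess over $325,700 is $4,008; credit = $7,775 − $4,008 = $3,767.
Apprenticeship Credit: 25% of the $504,900 excess over $21,200 is $126,225 ≥ base, so the credit is $0.
Disability Support Credit: 5% of the $181,500 excess over $344,600 is $9,075 ≥ base, so the credit is $0.
Dependent Care Credit: income exceeds $521,000 by $5,100, which is 4 full-or-partial $1,500 increments; reduction = 4 × $80 = $320, leaving $1,080.
Total: $3,767 + $0 + $0 + $1,080 = $4,847.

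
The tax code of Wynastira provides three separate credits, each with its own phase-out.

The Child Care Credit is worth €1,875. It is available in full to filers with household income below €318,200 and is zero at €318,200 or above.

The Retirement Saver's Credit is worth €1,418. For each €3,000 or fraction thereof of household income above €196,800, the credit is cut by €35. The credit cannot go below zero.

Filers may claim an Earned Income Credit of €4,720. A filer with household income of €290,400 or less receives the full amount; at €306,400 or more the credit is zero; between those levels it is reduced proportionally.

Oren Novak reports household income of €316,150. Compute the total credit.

€1,893

Child Care Credit: €316,150 is below the €318,200 cutoff, so the full €1,875 applies.
Retirement Saver's Credit: income exceeds €196,800 by €119,350, which is 40 full-or-partial €3,000 increments; reduction = 40 × €35 = €1,400, leaving €18.
Earned Income Credit: €316,150 is at or above €306,400, so the credit is €0.
Total: €1,875 + €18 + €0 = €1,893.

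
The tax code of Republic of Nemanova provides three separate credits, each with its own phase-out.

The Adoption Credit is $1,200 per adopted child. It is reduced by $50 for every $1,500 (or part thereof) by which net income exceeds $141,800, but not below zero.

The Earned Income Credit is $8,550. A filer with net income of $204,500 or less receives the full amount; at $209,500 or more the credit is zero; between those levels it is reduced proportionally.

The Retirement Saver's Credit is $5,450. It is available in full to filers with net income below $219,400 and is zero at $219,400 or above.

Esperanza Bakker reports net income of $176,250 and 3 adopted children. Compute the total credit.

Adoption Credit: base = 3 × $1,200 = $3,600. income exceeds $141,800 by $34,450, which is 23 full-or-partial $1,500 increments; reduction = 23 × $50 = $1,150, leaving $2,450.
Earned Income Credit: $176,250 is at or below the $204,500 threshold, so the full $8,550 applies.
Retirement Saver's Credit: $176,250 is below the $219,400 cutoff, so the full $5,450 applies.
Total: $2,450 + $8,550 + $5,450 = $16,450.

$16,450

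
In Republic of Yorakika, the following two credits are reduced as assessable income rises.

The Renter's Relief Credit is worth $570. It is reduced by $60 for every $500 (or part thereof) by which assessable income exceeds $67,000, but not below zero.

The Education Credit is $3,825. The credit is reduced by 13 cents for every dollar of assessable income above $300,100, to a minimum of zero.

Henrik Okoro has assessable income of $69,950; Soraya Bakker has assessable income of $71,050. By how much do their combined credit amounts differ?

Henrik ($69,950): Renter's Relief Credit: income exceeds $67,000 by $2,950, which is 6 full-or-partial $500 increments; reduction = 6 × $60 = $360, leaving $210. Education Credit: $69,950 is at or below the $300,100 threshold, so the full $3,825 applies. total $210 + $3,825 = $4,035
Soraya ($71,050): Renter's Relief Credit: income exceeds $67,000 by $4,050, which is 9 full-or-partial $500 increments; reduction = 9 × $60 = $540, leaving $30. Education Credit: $71,050 is at or below the $300,100 threshold, so the full $3,825 applies. total $30 + $3,825 = $3,855
Difference: |$4,035 − $3,855| = $180.

$180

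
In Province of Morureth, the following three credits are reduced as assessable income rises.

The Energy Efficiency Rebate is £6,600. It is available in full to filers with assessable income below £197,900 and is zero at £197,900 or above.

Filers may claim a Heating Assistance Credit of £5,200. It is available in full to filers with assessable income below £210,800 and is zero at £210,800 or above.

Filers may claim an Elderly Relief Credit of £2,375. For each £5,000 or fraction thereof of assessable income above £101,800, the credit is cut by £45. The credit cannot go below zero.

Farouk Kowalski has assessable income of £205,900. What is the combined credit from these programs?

£6,630

Energy Efficiency Rebate: £205,900 meets or exceeds the £197,900 cutoff, so the credit is £0.
Heating Assistance Credit: £205,900 is below the £210,800 cutoff, so the full £5,200 applies.
Elderly Relief Credit: income exceeds £101,800 by £104,100, which is 21 full-or-partial £5,000 increments; reduction = 21 × £45 = £945, leaving £1,430.
Total: £0 + £5,200 + £1,430 = £6,630.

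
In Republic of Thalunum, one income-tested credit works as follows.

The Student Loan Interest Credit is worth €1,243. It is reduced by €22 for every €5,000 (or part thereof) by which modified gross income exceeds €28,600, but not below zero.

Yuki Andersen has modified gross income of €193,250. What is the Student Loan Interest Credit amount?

Student Loan Interest Credit: income exceeds €28,600 by €164,650, which is 33 full-or-partial €5,000 increments; reduction = 33 × €22 = €726, leaving €517.

€517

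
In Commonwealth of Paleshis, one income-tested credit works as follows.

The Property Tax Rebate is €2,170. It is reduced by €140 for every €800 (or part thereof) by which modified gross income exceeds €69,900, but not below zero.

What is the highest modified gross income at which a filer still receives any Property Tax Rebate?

After 15 increments the reduction is 15 × €140 = €2,100, leaving €70; one more increment wipes it out. Increment 15 ends at excess 15 × €800 = €12,000, so the highest qualifying income is €69,900 + €12,000 = €81,900.

€81,900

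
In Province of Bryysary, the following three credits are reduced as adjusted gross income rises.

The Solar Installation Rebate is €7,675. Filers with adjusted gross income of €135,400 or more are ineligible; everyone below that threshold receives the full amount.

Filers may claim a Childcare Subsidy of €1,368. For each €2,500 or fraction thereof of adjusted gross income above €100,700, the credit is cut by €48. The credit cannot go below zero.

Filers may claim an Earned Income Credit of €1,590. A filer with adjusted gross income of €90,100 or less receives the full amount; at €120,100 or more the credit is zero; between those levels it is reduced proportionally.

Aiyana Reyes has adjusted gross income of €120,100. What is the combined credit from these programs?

Solar Installation Rebate: €120,100 is below the €135,400 cutoff, so the full €7,675 applies.
Childcare Subsidy: income exceeds €100,700 by €19,400, which is 8 full-or-partial €2,500 increments; reduction = 8 × €48 = €384, leaving €984.
Earned Income Credit: €120,100 is at or above €120,100, so the credit is €0.
Total: €7,675 + €984 + €0 = €8,659.

€8,659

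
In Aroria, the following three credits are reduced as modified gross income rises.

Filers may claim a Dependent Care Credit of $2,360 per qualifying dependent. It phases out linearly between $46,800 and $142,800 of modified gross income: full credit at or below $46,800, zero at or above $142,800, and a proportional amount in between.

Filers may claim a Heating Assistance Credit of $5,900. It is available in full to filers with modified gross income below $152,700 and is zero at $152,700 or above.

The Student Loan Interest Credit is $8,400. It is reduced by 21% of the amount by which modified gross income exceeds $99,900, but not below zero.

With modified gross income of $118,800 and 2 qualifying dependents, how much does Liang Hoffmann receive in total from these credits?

$11,511

Dependent Care Credit: base = 2 × $2,360 = $4,720. $118,800 is $72,000 into a $96,000 phase-out range, leaving 24,000/96,000 of the credit: $4,720 × 24,000/96,000 = $1,180.
Heating Assistance Credit: $118,800 is below the $152,700 cutoff, so the full $5,900 applies.
Student Loan Interest Credit: 21% of the $18,900 excess over $99,900 is $3,969; credit = $8,400 − $3,969 = $4,431.
Total: $1,180 + $5,900 + $4,431 = $11,511.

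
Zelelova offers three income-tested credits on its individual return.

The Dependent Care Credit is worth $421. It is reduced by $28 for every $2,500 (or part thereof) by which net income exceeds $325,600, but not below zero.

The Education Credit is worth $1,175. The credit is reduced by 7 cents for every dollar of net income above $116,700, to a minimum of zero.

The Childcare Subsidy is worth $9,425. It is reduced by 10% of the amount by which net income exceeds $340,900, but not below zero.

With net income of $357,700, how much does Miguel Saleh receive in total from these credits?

Dependent Care Credit: income exceeds $325,600 by $32,100, which is 13 full-or-partial $2,500 increments; reduction = 13 × $28 = $364, leaving $57.
Education Credit: 7% of the $241,000 excess over $116,700 is $16,870 ≥ base, so the credit is $0.
Childcare Subsidy: 10% of the $16,800 excess over $340,900 is $1,680; credit = $9,425 − $1,680 = $7,745.
Total: $57 + $0 + $7,745 = $7,802.

$7,802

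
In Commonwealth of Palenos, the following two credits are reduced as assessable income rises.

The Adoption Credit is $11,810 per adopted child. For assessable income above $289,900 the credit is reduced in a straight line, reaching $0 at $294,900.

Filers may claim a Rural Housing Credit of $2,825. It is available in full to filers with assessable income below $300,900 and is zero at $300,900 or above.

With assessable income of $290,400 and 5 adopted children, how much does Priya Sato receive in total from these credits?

Adoption Credit: base = 5 × $11,810 = $59,050. $290,400 is $500 into a $5,000 phase-out range, leaving 4,500/5,000 of the credit: $59,050 × 4,500/5,000 = $53,145.
Rural Housing Credit: $290,400 is below the $300,900 cutoff, so the full $2,825 applies.
Total: $53,145 + $2,825 = $55,970.

$55,970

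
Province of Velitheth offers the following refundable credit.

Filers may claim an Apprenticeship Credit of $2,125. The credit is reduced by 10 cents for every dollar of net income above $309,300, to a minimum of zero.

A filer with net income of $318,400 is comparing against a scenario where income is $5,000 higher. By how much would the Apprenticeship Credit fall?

$500

At $318,400 — 10% of the $9,100 excess over $309,300 is $910; credit = $2,125 − $910 = $1,215.
At $323,400 — 10% of the $14,100 excess over $309,300 is $1,410; credit = $2,125 − $1,410 = $715.
Lost: $1,215 − $715 = $500.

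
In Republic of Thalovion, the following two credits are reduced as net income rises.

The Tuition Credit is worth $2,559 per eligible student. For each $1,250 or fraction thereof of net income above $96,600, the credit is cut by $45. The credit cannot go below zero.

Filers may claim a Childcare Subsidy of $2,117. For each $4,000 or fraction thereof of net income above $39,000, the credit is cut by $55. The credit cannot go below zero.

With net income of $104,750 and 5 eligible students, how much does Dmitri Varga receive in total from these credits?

$13,662

Tuition Credit: base = 5 × $2,559 = $12,795. income exceeds $96,600 by $8,150, which is 7 full-or-partial $1,250 increments; reduction = 7 × $45 = $315, leaving $12,480.
Childcare Subsidy: income exceeds $39,000 by $65,750, which is 17 full-or-partial $4,000 increments; reduction = 17 × $55 = $935, leaving $1,182.
Total: $12,480 + $1,182 = $13,662.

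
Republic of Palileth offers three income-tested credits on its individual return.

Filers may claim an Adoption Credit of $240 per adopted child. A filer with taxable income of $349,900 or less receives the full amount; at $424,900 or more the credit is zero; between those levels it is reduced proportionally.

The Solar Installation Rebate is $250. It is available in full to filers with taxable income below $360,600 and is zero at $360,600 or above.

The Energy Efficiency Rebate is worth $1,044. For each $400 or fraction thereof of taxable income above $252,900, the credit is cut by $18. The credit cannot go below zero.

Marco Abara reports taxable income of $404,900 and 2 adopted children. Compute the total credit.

Adoption Credit: base = 2 × $240 = $480. $404,900 is $55,000 into a $75,000 phase-out range, leaving 20,000/75,000 of the credit: $480 × 20,000/75,000 = $128.
Solar Installation Rebate: $404,900 meets or exceeds the $360,600 cutoff, so the credit is $0.
Energy Efficiency Rebate: income exceeds $252,900 by $152,000 → 380 increments × $18 = $6,840 ≥ base, so the credit is $0.
Total: $128 + $0 + $0 = $128.

$128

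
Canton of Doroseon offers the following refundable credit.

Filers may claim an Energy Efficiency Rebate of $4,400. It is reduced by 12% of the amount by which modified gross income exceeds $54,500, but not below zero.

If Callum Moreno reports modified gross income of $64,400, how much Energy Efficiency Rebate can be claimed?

Energy Efficiency Rebate: 12% of the $9,900 excess over $54,500 is $1,188; credit = $4,400 − $1,188 = $3,212.

$3,212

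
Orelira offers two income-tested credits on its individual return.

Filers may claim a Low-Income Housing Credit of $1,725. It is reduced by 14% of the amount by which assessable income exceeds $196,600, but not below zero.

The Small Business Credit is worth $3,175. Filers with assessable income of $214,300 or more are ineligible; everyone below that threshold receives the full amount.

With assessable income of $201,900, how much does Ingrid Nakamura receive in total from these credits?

$4,158

Low-Income Housing Credit: 14% of the $5,300 excess over $196,600 is $742; credit = $1,725 − $742 = $983.
Small Business Credit: $201,900 is below the $214,300 cutoff, so the full $3,175 applies.
Total: $983 + $3,175 = $4,158.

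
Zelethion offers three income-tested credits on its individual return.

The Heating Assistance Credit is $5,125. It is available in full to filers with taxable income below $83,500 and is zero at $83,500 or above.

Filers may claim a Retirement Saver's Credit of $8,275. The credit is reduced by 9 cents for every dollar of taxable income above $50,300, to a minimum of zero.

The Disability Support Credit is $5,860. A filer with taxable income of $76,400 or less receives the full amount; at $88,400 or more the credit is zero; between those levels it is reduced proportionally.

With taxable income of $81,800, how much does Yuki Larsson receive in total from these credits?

$13,788

Heating Assistance Credit: $81,800 is below the $83,500 cutoff, so the full $5,125 applies.
Retirement Saver's Credit: 9% of the $31,500 excess over $50,300 is $2,835; credit = $8,275 − $2,835 = $5,440.
Disability Support Credit: $81,800 is $5,400 into a $12,000 phase-out range, leaving 6,600/12,000 of the credit: $5,860 × 6,600/12,000 = $3,223.
Total: $5,125 + $5,440 + $3,223 = $13,788.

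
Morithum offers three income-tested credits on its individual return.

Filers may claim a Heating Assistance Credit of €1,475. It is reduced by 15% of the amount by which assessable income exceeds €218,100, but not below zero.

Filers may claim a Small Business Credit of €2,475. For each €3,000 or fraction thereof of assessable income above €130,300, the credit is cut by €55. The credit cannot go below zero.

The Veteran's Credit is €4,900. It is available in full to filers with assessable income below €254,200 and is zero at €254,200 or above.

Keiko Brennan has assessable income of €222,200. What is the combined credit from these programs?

€6,530

Heating Assistance Credit: 15% of the €4,100 excess over €218,100 is €615; credit = €1,475 − €615 = €860.
Small Business Credit: income exceeds €130,300 by €91,900, which is 31 full-or-partial €3,000 increments; reduction = 31 × €55 = €1,705, leaving €770.
Veteran's Credit: €222,200 is below the €254,200 cutoff, so the full €4,900 applies.
Total: €860 + €770 + €4,900 = €6,530.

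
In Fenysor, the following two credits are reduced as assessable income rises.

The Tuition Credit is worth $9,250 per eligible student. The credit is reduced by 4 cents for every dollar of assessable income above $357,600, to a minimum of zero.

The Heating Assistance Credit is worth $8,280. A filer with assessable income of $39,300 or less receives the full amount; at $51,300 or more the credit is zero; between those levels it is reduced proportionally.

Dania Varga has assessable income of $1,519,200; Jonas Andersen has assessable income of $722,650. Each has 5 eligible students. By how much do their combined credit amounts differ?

$31,648

Dania ($1,519,200): Tuition Credit: base = 5 × $9,250 = $46,250. 4% of the $1,161,600 excess over $357,600 is $46,464 ≥ base, so the credit is $0. Heating Assistance Credit: $1,519,200 is at or above $51,300, so the credit is $0. total $0 + $0 = $0
Jonas ($722,650): Tuition Credit: base = 5 × $9,250 = $46,250. 4% of the $365,050 excess over $357,600 is $14,602; credit = $46,250 − $14,602 = $31,648. Heating Assistance Credit: $722,650 is at or above $51,300, so the credit is $0. total $31,648 + $0 = $31,648
Difference: |$0 − $31,648| = $31,648.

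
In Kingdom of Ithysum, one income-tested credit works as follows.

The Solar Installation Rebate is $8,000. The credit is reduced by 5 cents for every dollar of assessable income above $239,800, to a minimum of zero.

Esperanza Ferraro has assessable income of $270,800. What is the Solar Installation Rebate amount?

Solar Installation Rebate: 5% of the $31,000 excess over $239,800 is $1,550; credit = $8,000 − $1,550 = $6,450.

$6,450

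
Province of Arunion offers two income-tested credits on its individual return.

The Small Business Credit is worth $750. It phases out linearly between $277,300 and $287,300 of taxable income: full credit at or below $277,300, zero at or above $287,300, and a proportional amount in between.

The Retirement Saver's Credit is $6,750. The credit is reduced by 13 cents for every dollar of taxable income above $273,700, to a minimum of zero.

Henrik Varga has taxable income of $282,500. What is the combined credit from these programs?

$5,966

Small Business Credit: $282,500 is $5,200 into a $10,000 phase-out range, leaving 4,800/10,000 of the credit: $750 × 4,800/10,000 = $360.
Retirement Saver's Credit: 13% of the $8,800 excess over $273,700 is $1,144; credit = $6,750 − $1,144 = $5,606.
Total: $360 + $5,606 = $5,966.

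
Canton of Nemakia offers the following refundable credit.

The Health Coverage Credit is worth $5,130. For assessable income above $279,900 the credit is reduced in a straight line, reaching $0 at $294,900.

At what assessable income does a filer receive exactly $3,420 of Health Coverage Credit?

$284,900

$3,420 is 3,420/5,130 of the full $5,130, so 1,710/5,130 of the $15,000 range has been used: income = $279,900 + $15,000 × 1,710/5,130 = $284,900.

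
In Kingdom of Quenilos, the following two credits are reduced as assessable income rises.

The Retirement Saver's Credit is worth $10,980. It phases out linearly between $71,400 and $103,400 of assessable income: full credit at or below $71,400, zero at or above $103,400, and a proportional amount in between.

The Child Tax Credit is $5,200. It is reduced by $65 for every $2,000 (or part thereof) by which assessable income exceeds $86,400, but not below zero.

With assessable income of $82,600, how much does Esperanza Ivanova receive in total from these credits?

$12,337

Retirement Saver's Credit: $82,600 is $11,200 into a $32,000 phase-out range, leaving 20,800/32,000 of the credit: $10,980 × 20,800/32,000 = $7,137.
Child Tax Credit: $82,600 is at or below the $86,400 threshold, so the full $5,200 applies.
Total: $7,137 + $5,200 = $12,337.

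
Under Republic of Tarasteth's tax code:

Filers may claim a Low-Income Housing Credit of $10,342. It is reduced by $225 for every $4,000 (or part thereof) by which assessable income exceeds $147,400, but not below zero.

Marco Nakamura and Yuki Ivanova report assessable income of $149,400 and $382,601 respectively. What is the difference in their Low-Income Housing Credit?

$10,117

Marco ($149,400): Low-Income Housing Credit: income exceeds $147,400 by $2,000, which is 1 full-or-partial $4,000 increment; reduction = 1 × $225 = $225, leaving $10,117.
Yuki ($382,601): Low-Income Housing Credit: income exceeds $147,400 by $235,201 → 59 increments × $225 = $13,275 ≥ base, so the credit is $0.
Difference: |$10,117 − $0| = $10,117.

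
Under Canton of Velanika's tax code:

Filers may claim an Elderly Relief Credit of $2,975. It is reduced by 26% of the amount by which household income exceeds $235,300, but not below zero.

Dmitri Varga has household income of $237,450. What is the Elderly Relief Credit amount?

$2,416

Elderly Relief Credit: 26% of the $2,150 excess over $235,300 is $559; credit = $2,975 − $559 = $2,416.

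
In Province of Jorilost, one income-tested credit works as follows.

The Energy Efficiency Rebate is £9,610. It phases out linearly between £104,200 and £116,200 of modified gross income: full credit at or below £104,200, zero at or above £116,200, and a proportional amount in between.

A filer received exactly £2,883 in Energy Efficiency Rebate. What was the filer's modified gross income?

£112,600

£2,883 is 2,883/9,610 of the full £9,610, so 6,727/9,610 of the £12,000 range has been used: income = £104,200 + £12,000 × 6,727/9,610 = £112,600.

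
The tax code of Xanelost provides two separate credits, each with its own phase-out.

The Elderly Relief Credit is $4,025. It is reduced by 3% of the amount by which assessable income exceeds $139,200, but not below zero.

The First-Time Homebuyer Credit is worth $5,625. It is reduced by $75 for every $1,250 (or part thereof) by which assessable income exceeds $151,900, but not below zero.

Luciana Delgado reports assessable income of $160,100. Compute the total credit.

$8,498

Elderly Relief Credit: 3% of the $20,900 excess over $139,200 is $627; credit = $4,025 − $627 = $3,398.
First-Time Homebuyer Credit: income exceeds $151,900 by $8,200, which is 7 full-or-partial $1,250 increments; reduction = 7 × $75 = $525, leaving $5,100.
Total: $3,398 + $5,100 = $8,498.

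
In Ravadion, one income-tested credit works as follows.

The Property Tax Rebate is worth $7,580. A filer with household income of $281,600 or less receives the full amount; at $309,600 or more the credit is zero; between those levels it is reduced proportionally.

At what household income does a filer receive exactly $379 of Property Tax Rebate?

$308,200

$379 is 379/7,580 of the full $7,580, so 7,201/7,580 of the $28,000 range has been used: income = $281,600 + $28,000 × 7,201/7,580 = $308,200.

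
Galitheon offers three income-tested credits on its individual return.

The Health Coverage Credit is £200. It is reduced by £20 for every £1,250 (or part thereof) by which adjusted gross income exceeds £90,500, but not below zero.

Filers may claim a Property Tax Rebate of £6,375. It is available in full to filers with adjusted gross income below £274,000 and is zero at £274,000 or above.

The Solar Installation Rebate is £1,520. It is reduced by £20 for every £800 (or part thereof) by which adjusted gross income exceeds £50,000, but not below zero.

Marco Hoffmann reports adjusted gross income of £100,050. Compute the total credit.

£6,675

Health Coverage Credit: income exceeds £90,500 by £9,550, which is 8 full-or-partial £1,250 increments; reduction = 8 × £20 = £160, leaving £40.
Property Tax Rebate: £100,050 is below the £274,000 cutoff, so the full £6,375 applies.
Solar Installation Rebate: income exceeds £50,000 by £50,050, which is 63 full-or-partial £800 increments; reduction = 63 × £20 = £1,260, leaving £260.
Total: £40 + £6,375 + £260 = £6,675.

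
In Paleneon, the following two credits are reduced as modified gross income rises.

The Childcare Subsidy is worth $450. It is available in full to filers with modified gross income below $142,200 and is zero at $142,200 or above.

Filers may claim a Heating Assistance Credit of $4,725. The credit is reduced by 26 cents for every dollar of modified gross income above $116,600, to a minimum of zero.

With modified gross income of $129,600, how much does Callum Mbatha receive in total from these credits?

$1,795

Childcare Subsidy: $129,600 is below the $142,200 cutoff, so the full $450 applies.
Heating Assistance Credit: 26% of the $13,000 excess over $116,600 is $3,380; credit = $4,725 − $3,380 = $1,345.
Total: $450 + $1,345 = $1,795.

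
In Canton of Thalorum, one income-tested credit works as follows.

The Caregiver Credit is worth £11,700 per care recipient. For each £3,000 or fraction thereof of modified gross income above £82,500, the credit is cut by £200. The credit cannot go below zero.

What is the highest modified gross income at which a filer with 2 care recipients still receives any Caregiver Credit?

£430,500

Full credit = 2 × £11,700 = £23,400.
After 116 increments the reduction is 116 × £200 = £23,200, leaving £200; one more increment wipes it out. Increment 116 ends at excess 116 × £3,000 = £348,000, so the highest qualifying income is £82,500 + £348,000 = £430,500.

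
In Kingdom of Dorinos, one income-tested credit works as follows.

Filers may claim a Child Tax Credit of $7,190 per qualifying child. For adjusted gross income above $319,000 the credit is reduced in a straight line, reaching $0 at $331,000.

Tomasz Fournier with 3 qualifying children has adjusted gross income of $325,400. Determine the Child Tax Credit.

$10,066

Child Tax Credit: base = 3 × $7,190 = $21,570. $325,400 is $6,400 into a $12,000 phase-out range, leaving 5,600/12,000 of the credit: $21,570 × 5,600/12,000 = $10,066.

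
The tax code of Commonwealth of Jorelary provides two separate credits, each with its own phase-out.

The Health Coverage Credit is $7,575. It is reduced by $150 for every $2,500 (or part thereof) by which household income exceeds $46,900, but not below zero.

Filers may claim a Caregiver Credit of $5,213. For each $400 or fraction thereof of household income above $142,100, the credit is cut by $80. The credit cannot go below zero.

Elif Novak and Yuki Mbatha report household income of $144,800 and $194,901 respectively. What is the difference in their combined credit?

Elif ($144,800): Health Coverage Credit: income exceeds $46,900 by $97,900, which is 40 full-or-partial $2,500 increments; reduction = 40 × $150 = $6,000, leaving $1,575. Caregiver Credit: income exceeds $142,100 by $2,700, which is 7 full-or-partial $400 increments; reduction = 7 × $80 = $560, leaving $4,653. total $1,575 + $4,653 = $6,228
Yuki ($194,901): Health Coverage Credit: income exceeds $46,900 by $148,001 → 60 increments × $150 = $9,000 ≥ base, so the credit is $0. Caregiver Credit: income exceeds $142,100 by $52,801 → 133 increments × $80 = $10,640 ≥ base, so the credit is $0. total $0 + $0 = $0
Difference: |$6,228 − $0| = $6,228.

$6,228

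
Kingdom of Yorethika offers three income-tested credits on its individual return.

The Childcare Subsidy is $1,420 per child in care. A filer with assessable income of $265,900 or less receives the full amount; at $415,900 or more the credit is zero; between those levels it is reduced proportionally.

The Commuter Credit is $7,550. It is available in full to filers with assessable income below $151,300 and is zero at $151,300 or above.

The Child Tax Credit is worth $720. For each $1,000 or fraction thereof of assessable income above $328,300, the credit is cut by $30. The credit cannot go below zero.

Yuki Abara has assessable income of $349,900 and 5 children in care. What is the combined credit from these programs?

Childcare Subsidy: base = 5 × $1,420 = $7,100. $349,900 is $84,000 into a $150,000 phase-out range, leaving 66,000/150,000 of the credit: $7,100 × 66,000/150,000 = $3,124.
Commuter Credit: $349,900 meets or exceeds the $151,300 cutoff, so the credit is $0.
Child Tax Credit: income exceeds $328,300 by $21,600, which is 22 full-or-partial $1,000 increments; reduction = 22 × $30 = $660, leaving $60.
Total: $3,124 + $0 + $60 = $3,184.

$3,184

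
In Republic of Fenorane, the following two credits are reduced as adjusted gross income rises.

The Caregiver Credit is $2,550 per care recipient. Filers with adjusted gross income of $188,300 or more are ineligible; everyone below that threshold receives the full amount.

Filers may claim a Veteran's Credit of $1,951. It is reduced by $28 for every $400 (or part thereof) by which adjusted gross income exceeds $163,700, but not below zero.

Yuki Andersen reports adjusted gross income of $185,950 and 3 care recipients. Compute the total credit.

$8,033

Caregiver Credit: base = 3 × $2,550 = $7,650. $185,950 is below the $188,300 cutoff, so the full $7,650 applies.
Veteran's Credit: income exceeds $163,700 by $22,250, which is 56 full-or-partial $400 increments; reduction = 56 × $28 = $1,568, leaving $383.
Total: $7,650 + $383 = $8,033.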